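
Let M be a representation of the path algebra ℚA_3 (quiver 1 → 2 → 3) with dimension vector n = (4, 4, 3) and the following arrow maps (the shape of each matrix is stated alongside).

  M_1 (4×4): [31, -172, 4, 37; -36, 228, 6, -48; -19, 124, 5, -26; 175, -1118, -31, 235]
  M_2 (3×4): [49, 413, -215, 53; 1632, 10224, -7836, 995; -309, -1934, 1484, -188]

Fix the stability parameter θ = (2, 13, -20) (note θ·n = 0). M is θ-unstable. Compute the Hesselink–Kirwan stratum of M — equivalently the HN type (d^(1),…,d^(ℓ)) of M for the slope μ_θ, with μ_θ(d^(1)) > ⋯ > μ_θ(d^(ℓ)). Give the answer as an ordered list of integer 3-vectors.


Via rank(M_{q-1}∘⋯∘M_p): M ≅ I[1,1], I[1,3]^3, I[2,2].
μ_θ-semistable layers: μ^(1)=13; μ^(2)=2; μ^(3)=-5/3

((0, 1, 0); (1, 0, 0); (3, 3, 3))


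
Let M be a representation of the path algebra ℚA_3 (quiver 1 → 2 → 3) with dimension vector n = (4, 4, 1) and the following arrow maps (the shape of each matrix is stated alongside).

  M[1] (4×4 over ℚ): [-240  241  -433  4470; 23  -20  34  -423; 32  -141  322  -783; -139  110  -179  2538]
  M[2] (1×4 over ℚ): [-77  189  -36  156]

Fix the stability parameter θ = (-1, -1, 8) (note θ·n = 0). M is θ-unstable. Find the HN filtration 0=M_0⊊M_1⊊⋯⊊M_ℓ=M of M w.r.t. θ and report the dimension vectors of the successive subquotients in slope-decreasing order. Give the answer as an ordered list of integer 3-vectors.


Interval decomposition of M: I[1,1], I[1,2]^2, I[1,3], I[2,2].
HN type (ℓ=2): μ^(1)=8; μ^(2)=-1

((0, 0, 1); (4, 4, 0))


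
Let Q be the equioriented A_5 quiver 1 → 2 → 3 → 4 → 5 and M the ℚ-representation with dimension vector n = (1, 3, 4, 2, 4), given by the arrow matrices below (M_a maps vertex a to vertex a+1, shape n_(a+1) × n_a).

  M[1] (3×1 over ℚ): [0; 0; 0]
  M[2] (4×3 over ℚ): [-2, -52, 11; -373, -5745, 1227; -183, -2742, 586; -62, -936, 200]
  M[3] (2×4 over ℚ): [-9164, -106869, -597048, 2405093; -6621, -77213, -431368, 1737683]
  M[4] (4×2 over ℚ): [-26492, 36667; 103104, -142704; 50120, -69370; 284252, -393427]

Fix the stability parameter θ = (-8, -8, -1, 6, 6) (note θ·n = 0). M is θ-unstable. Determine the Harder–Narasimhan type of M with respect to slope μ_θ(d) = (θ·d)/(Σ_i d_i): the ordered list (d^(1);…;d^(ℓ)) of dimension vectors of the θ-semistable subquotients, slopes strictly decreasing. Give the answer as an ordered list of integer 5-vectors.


Interval decomposition of M: I[1,1], I[2,3], I[2,4], I[2,5], I[3,3], I[5,5]^3.
HN type (ℓ=3): μ^(1)=6; μ^(2)=-1; μ^(3)=-8

((0, 0, 0, 2, 4); (0, 0, 4, 0, 0); (1, 3, 0, 0, 0))


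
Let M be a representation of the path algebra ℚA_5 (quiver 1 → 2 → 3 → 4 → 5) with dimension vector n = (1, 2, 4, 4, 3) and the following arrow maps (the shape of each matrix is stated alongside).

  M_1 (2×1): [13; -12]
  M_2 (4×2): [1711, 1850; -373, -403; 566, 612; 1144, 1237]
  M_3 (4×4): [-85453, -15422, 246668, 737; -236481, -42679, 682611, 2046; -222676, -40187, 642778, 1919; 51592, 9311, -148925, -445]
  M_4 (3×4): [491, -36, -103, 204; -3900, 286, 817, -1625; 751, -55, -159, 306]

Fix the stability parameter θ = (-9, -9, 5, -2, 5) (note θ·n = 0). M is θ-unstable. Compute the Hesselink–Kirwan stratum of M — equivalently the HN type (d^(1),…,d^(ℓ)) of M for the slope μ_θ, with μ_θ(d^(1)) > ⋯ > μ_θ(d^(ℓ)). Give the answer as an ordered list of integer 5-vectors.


Barcode: M ≅ I[1,4], I[2,5], I[3,5]^2. HN layers by μ_θ (3 steps, strictly decreasing):
  μ^(1)=5; μ^(2)=3/2; μ^(3)=-9

((0, 0, 0, 0, 3); (0, 0, 4, 4, 0); (1, 2, 0, 0, 0))


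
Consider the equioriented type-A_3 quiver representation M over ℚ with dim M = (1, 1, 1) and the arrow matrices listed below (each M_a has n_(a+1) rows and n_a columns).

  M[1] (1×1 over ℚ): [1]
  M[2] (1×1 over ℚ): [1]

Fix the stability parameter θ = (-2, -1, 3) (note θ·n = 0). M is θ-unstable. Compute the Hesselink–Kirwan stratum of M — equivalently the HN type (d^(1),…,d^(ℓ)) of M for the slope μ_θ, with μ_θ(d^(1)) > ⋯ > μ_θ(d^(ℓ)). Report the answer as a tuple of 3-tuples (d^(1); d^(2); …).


Barcode: M ≅ I[1,3]. HN layers by μ_θ (3 steps, strictly decreasing):
  μ^(1)=3; μ^(2)=-1; μ^(3)=-2

((0, 0, 1); (0, 1, 0); (1, 0, 0))


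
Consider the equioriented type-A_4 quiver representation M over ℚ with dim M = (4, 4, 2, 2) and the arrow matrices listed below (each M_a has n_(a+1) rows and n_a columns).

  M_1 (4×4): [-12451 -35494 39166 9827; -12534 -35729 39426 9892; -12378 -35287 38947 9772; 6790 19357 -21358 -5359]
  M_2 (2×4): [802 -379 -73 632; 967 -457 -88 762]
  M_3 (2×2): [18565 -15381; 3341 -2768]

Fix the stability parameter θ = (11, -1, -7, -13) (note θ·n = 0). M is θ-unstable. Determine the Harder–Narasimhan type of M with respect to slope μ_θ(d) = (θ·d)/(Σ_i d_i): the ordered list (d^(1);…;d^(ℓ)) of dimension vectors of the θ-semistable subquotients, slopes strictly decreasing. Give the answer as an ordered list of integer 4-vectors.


Via rank(M_{q-1}∘⋯∘M_p): M ≅ I[1,2]^2, I[1,4]^2.
μ_θ-semistable layers: μ^(1)=5; μ^(2)=-5/2

((2, 2, 0, 0); (2, 2, 2, 2))


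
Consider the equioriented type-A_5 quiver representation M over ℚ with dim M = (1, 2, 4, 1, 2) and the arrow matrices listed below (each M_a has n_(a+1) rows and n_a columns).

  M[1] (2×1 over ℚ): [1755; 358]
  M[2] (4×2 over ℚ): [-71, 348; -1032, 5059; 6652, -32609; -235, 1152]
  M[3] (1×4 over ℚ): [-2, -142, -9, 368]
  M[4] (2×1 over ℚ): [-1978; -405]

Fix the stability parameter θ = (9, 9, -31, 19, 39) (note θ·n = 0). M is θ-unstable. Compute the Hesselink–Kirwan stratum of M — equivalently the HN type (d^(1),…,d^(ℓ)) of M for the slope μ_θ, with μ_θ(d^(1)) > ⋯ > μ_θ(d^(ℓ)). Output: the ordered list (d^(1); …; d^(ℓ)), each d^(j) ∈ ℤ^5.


Interval decomposition of M: I[1,5], I[2,3], I[3,3]^2, I[5,5].
HN type (ℓ=5): μ^(1)=39; μ^(2)=19; μ^(3)=-13/3; μ^(4)=-11; μ^(5)=-31

((0, 0, 0, 0, 2); (0, 0, 0, 1, 0); (1, 1, 1, 0, 0); (0, 1, 1, 0, 0); (0, 0, 2, 0, 0))


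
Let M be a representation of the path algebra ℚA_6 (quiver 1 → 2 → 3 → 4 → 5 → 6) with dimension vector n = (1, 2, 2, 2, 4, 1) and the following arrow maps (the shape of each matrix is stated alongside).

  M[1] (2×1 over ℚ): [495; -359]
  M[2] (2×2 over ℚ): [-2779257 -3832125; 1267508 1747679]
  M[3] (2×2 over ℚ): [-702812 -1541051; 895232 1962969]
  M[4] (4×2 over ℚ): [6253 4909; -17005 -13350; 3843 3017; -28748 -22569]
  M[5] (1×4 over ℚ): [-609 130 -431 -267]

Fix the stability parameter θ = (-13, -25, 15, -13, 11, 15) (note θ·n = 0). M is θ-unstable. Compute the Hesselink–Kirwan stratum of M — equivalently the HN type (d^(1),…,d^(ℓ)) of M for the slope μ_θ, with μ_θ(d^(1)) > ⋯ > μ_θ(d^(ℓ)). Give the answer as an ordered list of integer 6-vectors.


Barcode: M ≅ I[1,6], I[2,5], I[5,5]^2. HN layers by μ_θ (5 steps, strictly decreasing):
  μ^(1)=15; μ^(2)=11; μ^(3)=1; μ^(4)=-19; μ^(5)=-25

((0, 0, 0, 0, 0, 1); (0, 0, 0, 0, 4, 0); (0, 0, 2, 2, 0, 0); (1, 1, 0, 0, 0, 0); (0, 1, 0, 0, 0, 0))


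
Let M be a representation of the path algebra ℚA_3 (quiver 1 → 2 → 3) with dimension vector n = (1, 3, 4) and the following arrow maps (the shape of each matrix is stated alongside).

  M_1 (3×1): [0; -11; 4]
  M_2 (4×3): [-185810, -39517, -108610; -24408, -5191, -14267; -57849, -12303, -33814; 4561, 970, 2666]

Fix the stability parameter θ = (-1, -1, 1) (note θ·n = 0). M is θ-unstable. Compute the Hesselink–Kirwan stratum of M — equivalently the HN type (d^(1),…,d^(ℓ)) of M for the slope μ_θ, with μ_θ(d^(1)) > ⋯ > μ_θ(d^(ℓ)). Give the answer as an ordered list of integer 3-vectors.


Barcode: M ≅ I[1,3], I[2,3]^2, I[3,3]. HN layers by μ_θ (2 steps, strictly decreasing):
  μ^(1)=1; μ^(2)=-1

((0, 0, 4); (1, 3, 0))


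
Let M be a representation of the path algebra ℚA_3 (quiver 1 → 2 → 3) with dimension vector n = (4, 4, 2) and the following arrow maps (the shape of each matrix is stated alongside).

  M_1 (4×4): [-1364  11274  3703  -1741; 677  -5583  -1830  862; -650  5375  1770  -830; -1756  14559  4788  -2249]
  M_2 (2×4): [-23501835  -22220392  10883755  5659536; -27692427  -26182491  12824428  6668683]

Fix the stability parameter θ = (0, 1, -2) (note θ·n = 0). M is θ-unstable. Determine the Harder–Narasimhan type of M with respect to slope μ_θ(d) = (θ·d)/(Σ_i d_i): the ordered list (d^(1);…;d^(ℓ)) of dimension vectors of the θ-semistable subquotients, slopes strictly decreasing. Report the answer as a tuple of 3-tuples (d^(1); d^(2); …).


Via rank(M_{q-1}∘⋯∘M_p): M ≅ I[1,2]^2, I[1,3]^2.
μ_θ-semistable layers: μ^(1)=1; μ^(2)=0; μ^(3)=-1/3

((0, 2, 0); (2, 0, 0); (2, 2, 2))


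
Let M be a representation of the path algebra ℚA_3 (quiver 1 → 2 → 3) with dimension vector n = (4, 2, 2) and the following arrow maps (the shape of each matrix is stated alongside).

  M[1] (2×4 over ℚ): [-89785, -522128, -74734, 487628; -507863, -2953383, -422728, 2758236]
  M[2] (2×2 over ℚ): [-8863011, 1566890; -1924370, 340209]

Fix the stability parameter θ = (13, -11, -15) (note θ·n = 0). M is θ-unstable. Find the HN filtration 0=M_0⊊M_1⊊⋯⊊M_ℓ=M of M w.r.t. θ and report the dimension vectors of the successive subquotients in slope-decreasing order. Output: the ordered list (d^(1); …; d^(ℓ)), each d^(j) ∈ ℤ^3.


Barcode: M ≅ I[1,1]^2, I[1,3]^2. HN layers by μ_θ (2 steps, strictly decreasing):
  μ^(1)=13; μ^(2)=-13/3

((2, 0, 0); (2, 2, 2))


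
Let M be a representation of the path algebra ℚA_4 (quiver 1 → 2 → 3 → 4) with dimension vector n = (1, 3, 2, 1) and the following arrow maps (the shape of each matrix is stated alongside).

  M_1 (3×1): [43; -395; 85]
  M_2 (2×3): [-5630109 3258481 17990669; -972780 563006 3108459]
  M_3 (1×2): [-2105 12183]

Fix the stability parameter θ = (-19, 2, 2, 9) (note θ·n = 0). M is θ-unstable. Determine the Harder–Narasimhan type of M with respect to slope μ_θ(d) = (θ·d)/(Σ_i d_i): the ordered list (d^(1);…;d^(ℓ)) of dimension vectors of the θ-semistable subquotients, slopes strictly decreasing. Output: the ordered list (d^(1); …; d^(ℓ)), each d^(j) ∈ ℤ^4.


Interval decomposition of M: I[1,3], I[2,2], I[2,4].
HN type (ℓ=3): μ^(1)=9; μ^(2)=2; μ^(3)=-19

((0, 0, 0, 1); (0, 3, 2, 0); (1, 0, 0, 0))


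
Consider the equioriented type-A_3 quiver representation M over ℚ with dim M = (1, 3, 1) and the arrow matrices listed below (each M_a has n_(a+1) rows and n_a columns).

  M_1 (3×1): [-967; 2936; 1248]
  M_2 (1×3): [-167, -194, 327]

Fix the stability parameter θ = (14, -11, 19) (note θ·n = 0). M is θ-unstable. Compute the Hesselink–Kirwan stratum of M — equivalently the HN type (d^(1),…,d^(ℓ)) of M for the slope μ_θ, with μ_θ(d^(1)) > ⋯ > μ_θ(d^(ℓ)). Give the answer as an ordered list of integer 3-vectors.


Barcode: M ≅ I[1,3], I[2,2]^2. HN layers by μ_θ (3 steps, strictly decreasing):
  μ^(1)=19; μ^(2)=3/2; μ^(3)=-11

((0, 0, 1); (1, 1, 0); (0, 2, 0))


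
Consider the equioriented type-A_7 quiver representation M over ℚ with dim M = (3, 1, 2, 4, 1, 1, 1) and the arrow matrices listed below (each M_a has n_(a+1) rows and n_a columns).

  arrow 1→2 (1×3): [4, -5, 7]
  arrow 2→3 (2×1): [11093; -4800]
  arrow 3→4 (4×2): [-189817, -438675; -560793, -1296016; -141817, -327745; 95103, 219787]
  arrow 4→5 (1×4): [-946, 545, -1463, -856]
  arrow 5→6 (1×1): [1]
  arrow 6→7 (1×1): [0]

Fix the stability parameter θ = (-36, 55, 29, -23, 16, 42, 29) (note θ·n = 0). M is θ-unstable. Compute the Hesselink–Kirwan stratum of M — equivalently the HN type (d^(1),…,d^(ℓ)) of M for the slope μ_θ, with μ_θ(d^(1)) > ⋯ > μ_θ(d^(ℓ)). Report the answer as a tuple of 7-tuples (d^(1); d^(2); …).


Barcode: M ≅ I[1,1]^2, I[1,4], I[3,6], I[4,4]^2, I[7,7]. HN layers by μ_θ (7 steps, strictly decreasing):
  μ^(1)=42; μ^(2)=29; μ^(3)=61/3; μ^(4)=16; μ^(5)=3; μ^(6)=-23; μ^(7)=-36

((0, 0, 0, 0, 0, 1, 0); (0, 0, 0, 0, 0, 0, 1); (0, 1, 1, 1, 0, 0, 0); (0, 0, 0, 0, 1, 0, 0); (0, 0, 1, 1, 0, 0, 0); (0, 0, 0, 2, 0, 0, 0); (3, 0, 0, 0, 0, 0, 0))


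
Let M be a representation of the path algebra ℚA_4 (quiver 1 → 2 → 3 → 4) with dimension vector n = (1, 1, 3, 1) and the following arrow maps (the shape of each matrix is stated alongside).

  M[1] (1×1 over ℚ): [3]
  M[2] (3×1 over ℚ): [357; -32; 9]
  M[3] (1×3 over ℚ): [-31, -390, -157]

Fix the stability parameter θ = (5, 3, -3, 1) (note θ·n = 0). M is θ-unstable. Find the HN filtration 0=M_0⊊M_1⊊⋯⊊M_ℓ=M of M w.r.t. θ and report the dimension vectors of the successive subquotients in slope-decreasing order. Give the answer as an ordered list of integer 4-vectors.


Interval decomposition of M: I[1,3], I[3,3], I[3,4].
HN type (ℓ=3): μ^(1)=5/3; μ^(2)=1; μ^(3)=-3

((1, 1, 1, 0); (0, 0, 0, 1); (0, 0, 2, 0))


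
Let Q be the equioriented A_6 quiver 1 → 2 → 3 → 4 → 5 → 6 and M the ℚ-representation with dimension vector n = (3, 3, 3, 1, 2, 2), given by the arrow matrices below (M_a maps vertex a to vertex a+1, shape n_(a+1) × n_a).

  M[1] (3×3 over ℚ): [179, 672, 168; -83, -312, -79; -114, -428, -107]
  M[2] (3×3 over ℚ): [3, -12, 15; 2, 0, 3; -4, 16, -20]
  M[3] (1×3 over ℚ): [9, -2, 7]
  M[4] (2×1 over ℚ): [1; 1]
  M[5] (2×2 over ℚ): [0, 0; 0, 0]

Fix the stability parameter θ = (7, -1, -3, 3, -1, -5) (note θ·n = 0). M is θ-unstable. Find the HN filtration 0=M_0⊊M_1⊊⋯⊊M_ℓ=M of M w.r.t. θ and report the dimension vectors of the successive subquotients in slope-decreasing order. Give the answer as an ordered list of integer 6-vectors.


Interval decomposition of M: I[1,2], I[1,3], I[1,5], I[3,3], I[5,5], I[6,6]^2.
HN type (ℓ=5): μ^(1)=3; μ^(2)=1; μ^(3)=-1; μ^(4)=-3; μ^(5)=-5

((1, 1, 0, 0, 0, 0); (2, 2, 2, 1, 1, 0); (0, 0, 0, 0, 1, 0); (0, 0, 1, 0, 0, 0); (0, 0, 0, 0, 0, 2))


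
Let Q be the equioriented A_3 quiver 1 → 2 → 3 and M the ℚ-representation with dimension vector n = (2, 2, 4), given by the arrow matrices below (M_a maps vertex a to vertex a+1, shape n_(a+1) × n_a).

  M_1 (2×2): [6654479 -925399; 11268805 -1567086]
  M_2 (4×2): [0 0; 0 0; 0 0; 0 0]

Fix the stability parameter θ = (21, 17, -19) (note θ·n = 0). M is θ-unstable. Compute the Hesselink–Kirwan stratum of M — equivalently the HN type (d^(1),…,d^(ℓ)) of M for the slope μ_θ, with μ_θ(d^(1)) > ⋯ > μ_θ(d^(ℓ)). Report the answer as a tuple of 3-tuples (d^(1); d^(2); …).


Interval decomposition of M: I[1,2]^2, I[3,3]^4.
HN type (ℓ=2): μ^(1)=19; μ^(2)=-19

((2, 2, 0); (0, 0, 4))


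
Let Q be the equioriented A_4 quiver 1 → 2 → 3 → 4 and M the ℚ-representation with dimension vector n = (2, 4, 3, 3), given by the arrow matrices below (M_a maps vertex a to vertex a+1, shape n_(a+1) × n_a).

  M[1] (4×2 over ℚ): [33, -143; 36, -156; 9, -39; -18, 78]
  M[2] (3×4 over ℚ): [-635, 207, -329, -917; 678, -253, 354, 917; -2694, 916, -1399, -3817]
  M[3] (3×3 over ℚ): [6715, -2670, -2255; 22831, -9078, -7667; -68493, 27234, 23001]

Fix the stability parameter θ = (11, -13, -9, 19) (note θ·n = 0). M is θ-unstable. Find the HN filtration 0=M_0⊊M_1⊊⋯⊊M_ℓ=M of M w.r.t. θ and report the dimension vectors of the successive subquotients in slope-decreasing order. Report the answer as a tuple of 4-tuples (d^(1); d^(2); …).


Barcode: M ≅ I[1,1], I[1,4], I[2,2], I[2,3]^2, I[4,4]^2. HN layers by μ_θ (5 steps, strictly decreasing):
  μ^(1)=19; μ^(2)=11; μ^(3)=-11/3; μ^(4)=-9; μ^(5)=-13

((0, 0, 0, 3); (1, 0, 0, 0); (1, 1, 1, 0); (0, 0, 2, 0); (0, 3, 0, 0))


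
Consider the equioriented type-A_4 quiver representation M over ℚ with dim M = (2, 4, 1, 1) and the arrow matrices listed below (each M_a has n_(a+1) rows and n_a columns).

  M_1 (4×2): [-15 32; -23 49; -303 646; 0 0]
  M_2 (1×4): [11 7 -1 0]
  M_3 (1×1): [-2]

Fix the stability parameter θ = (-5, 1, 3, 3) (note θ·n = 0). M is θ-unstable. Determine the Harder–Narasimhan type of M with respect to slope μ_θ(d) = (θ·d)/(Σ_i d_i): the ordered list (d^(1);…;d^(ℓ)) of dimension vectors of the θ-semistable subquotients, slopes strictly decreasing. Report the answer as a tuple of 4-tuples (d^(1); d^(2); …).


Via rank(M_{q-1}∘⋯∘M_p): M ≅ I[1,2], I[1,4], I[2,2]^2.
μ_θ-semistable layers: μ^(1)=3; μ^(2)=1; μ^(3)=-5

((0, 0, 1, 1); (0, 4, 0, 0); (2, 0, 0, 0))


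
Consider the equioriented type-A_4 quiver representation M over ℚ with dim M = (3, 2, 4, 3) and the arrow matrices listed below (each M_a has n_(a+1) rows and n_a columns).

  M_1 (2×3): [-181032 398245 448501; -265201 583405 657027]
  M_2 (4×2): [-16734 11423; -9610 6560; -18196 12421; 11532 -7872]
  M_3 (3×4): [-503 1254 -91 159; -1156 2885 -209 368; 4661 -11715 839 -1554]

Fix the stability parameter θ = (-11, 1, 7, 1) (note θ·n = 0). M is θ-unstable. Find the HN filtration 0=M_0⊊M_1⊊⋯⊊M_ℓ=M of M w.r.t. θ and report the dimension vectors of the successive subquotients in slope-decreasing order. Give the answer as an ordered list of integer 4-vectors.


Barcode: M ≅ I[1,1], I[1,4]^2, I[3,3], I[3,4]. HN layers by μ_θ (4 steps, strictly decreasing):
  μ^(1)=7; μ^(2)=4; μ^(3)=1; μ^(4)=-11

((0, 0, 1, 0); (0, 0, 3, 3); (0, 2, 0, 0); (3, 0, 0, 0))


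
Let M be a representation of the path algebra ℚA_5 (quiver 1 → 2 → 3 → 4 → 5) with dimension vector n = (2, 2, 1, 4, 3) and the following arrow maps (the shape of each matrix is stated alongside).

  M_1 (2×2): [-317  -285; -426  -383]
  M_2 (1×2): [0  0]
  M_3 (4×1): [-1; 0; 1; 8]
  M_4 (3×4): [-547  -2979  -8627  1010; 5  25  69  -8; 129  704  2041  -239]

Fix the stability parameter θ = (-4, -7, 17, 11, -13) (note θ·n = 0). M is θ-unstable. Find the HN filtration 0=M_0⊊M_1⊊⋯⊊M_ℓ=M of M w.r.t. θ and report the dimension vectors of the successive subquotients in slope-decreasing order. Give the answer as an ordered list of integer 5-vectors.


Interval decomposition of M: I[1,2]^2, I[3,4], I[4,5]^3.
HN type (ℓ=3): μ^(1)=14; μ^(2)=-1; μ^(3)=-11/2

((0, 0, 1, 1, 0); (0, 0, 0, 3, 3); (2, 2, 0, 0, 0))


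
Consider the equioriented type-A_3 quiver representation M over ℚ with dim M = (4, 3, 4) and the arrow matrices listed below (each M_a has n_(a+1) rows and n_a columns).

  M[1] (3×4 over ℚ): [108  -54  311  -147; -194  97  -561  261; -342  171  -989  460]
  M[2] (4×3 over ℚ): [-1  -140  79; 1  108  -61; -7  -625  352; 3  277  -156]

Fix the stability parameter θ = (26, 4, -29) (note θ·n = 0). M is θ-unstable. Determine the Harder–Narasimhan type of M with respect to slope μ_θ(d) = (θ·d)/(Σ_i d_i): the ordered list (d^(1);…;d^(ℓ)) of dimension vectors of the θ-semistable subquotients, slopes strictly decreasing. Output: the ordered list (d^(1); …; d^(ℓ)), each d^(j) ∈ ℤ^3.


Via rank(M_{q-1}∘⋯∘M_p): M ≅ I[1,1], I[1,3]^3, I[3,3].
μ_θ-semistable layers: μ^(1)=26; μ^(2)=1/3; μ^(3)=-29

((1, 0, 0); (3, 3, 3); (0, 0, 1))


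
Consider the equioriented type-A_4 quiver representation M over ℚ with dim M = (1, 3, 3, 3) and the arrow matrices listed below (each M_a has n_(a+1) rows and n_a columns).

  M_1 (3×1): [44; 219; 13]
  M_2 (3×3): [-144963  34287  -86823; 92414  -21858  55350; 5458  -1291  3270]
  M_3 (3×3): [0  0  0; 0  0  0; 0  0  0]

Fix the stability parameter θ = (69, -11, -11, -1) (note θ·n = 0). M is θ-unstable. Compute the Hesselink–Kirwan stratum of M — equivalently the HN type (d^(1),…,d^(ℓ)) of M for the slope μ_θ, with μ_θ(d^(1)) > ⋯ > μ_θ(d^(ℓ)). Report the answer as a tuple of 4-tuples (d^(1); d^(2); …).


Interval decomposition of M: I[1,3], I[2,2], I[2,3], I[3,3], I[4,4]^3.
HN type (ℓ=3): μ^(1)=47/3; μ^(2)=-1; μ^(3)=-11

((1, 1, 1, 0); (0, 0, 0, 3); (0, 2, 2, 0))


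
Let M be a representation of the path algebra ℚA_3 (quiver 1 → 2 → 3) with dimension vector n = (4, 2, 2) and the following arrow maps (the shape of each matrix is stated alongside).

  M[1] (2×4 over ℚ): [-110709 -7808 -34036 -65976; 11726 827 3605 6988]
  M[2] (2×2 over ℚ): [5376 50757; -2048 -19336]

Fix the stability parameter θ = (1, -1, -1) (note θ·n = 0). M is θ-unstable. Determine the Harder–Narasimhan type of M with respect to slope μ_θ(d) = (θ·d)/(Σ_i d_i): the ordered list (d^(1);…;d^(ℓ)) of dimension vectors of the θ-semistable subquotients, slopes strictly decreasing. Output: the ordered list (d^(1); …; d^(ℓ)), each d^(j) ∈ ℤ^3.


Barcode: M ≅ I[1,1]^2, I[1,2], I[1,3], I[3,3]. HN layers by μ_θ (4 steps, strictly decreasing):
  μ^(1)=1; μ^(2)=0; μ^(3)=-1/3; μ^(4)=-1

((2, 0, 0); (1, 1, 0); (1, 1, 1); (0, 0, 1))


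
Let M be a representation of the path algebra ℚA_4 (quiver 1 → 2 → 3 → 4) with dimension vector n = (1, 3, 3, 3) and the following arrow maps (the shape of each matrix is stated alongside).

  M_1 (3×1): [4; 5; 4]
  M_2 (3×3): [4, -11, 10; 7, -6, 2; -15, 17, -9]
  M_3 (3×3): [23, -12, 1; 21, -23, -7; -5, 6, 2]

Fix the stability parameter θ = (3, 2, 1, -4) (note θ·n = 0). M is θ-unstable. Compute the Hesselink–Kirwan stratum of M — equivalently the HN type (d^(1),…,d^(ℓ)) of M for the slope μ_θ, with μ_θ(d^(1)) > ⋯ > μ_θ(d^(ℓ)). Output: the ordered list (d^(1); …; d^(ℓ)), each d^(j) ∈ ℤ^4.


Interval decomposition of M: I[1,4], I[2,4]^2.
HN type (ℓ=2): μ^(1)=1/2; μ^(2)=-1/3

((1, 1, 1, 1); (0, 2, 2, 2))


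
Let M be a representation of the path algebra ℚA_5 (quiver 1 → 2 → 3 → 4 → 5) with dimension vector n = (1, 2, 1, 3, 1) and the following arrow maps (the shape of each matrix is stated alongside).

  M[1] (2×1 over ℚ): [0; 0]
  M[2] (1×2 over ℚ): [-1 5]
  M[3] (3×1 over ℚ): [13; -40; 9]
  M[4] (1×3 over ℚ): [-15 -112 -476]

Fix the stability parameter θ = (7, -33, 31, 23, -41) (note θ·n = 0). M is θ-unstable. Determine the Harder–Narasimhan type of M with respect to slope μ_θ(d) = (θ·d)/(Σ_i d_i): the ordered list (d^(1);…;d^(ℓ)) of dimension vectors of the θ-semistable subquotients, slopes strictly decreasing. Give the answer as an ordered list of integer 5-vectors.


Via rank(M_{q-1}∘⋯∘M_p): M ≅ I[1,1], I[2,2], I[2,5], I[4,4]^2.
μ_θ-semistable layers: μ^(1)=23; μ^(2)=7; μ^(3)=13/3; μ^(4)=-33

((0, 0, 0, 2, 0); (1, 0, 0, 0, 0); (0, 0, 1, 1, 1); (0, 2, 0, 0, 0))


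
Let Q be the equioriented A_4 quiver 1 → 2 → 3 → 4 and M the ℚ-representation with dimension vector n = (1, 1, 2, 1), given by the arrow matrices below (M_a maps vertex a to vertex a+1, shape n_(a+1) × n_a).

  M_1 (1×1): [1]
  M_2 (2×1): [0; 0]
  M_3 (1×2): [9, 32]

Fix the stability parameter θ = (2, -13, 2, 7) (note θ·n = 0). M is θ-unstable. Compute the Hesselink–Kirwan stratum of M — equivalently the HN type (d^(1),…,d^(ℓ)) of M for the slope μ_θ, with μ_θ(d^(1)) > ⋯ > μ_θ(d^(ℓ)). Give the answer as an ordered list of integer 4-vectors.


Barcode: M ≅ I[1,2], I[3,3], I[3,4]. HN layers by μ_θ (3 steps, strictly decreasing):
  μ^(1)=7; μ^(2)=2; μ^(3)=-11/2

((0, 0, 0, 1); (0, 0, 2, 0); (1, 1, 0, 0))


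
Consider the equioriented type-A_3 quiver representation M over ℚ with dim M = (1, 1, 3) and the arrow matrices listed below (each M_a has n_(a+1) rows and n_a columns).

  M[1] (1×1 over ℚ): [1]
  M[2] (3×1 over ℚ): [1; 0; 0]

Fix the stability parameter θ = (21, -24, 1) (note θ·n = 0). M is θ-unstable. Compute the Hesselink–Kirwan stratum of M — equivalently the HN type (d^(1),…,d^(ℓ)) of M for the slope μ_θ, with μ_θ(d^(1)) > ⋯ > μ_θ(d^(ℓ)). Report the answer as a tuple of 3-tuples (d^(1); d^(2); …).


Interval decomposition of M: I[1,3], I[3,3]^2.
HN type (ℓ=2): μ^(1)=1; μ^(2)=-3/2

((0, 0, 3); (1, 1, 0))


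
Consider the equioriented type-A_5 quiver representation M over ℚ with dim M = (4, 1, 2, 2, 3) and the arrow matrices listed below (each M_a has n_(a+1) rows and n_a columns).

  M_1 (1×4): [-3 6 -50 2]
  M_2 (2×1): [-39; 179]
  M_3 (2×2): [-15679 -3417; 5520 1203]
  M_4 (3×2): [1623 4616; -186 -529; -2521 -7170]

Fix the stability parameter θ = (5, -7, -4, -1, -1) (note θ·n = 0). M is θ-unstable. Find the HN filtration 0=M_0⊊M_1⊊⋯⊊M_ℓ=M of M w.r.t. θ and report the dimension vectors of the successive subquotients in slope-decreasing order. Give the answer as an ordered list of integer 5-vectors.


Barcode: M ≅ I[1,1]^3, I[1,5], I[3,5], I[5,5]. HN layers by μ_θ (4 steps, strictly decreasing):
  μ^(1)=5; μ^(2)=-1; μ^(3)=-2; μ^(4)=-4

((3, 0, 0, 0, 0); (0, 0, 0, 2, 3); (1, 1, 1, 0, 0); (0, 0, 1, 0, 0))


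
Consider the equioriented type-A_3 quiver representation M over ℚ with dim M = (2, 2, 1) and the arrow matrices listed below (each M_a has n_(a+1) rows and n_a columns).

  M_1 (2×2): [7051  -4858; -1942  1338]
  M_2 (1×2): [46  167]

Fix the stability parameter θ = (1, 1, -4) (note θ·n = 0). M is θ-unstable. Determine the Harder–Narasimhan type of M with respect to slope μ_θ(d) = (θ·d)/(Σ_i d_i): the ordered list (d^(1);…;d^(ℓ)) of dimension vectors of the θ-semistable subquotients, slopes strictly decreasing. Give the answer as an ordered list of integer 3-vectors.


Barcode: M ≅ I[1,2], I[1,3]. HN layers by μ_θ (2 steps, strictly decreasing):
  μ^(1)=1; μ^(2)=-2/3

((1, 1, 0); (1, 1, 1))


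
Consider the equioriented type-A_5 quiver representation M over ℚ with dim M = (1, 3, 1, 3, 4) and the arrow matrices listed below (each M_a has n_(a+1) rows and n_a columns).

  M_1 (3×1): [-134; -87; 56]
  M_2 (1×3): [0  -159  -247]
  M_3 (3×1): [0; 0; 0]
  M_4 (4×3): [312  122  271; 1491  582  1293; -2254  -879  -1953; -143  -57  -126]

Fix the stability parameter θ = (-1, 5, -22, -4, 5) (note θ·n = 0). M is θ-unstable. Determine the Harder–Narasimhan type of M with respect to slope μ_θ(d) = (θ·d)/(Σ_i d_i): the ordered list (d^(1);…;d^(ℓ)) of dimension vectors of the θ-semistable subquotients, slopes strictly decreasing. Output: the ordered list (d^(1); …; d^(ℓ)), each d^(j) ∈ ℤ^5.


Interval decomposition of M: I[1,3], I[2,2]^2, I[4,5]^3, I[5,5].
HN type (ℓ=3): μ^(1)=5; μ^(2)=-4; μ^(3)=-6

((0, 2, 0, 0, 4); (0, 0, 0, 3, 0); (1, 1, 1, 0, 0))


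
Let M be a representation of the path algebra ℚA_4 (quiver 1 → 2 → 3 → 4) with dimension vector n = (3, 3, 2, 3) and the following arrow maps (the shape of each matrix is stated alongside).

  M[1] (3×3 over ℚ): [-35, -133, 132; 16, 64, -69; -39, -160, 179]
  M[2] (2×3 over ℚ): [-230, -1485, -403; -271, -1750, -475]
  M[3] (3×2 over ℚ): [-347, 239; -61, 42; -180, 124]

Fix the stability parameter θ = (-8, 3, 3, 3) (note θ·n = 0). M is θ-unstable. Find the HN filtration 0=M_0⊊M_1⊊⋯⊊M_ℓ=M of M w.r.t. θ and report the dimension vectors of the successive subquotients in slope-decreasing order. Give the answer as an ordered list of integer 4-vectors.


Barcode: M ≅ I[1,2], I[1,4]^2, I[4,4]. HN layers by μ_θ (2 steps, strictly decreasing):
  μ^(1)=3; μ^(2)=-8

((0, 3, 2, 3); (3, 0, 0, 0))


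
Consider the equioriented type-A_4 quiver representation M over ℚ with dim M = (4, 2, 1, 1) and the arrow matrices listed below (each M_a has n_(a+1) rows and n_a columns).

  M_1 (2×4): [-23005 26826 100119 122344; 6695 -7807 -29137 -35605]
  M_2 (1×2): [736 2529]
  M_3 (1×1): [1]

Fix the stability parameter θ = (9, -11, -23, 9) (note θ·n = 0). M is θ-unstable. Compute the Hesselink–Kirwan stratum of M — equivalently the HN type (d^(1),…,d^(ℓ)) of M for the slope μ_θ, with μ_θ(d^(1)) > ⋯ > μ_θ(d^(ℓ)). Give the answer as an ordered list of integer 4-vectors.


Barcode: M ≅ I[1,1]^2, I[1,2], I[1,4]. HN layers by μ_θ (3 steps, strictly decreasing):
  μ^(1)=9; μ^(2)=-1; μ^(3)=-25/3

((2, 0, 0, 1); (1, 1, 0, 0); (1, 1, 1, 0))


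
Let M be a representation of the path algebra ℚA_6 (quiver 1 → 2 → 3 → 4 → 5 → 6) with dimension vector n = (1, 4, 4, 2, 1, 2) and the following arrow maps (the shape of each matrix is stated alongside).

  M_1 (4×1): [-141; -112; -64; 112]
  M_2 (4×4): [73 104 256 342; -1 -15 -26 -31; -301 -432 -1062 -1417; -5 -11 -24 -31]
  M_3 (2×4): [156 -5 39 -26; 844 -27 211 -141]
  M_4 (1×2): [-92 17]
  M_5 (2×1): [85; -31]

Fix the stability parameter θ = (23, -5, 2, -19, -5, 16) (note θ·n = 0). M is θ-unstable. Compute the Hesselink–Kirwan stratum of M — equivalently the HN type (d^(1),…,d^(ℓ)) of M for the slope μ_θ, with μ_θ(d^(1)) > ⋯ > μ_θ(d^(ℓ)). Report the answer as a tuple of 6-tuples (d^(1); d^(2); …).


Barcode: M ≅ I[1,6], I[2,3]^2, I[2,4], I[6,6]. HN layers by μ_θ (5 steps, strictly decreasing):
  μ^(1)=16; μ^(2)=2; μ^(3)=-4/5; μ^(4)=-5; μ^(5)=-22/3

((0, 0, 0, 0, 0, 2); (0, 0, 2, 0, 0, 0); (1, 1, 1, 1, 1, 0); (0, 2, 0, 0, 0, 0); (0, 1, 1, 1, 0, 0))


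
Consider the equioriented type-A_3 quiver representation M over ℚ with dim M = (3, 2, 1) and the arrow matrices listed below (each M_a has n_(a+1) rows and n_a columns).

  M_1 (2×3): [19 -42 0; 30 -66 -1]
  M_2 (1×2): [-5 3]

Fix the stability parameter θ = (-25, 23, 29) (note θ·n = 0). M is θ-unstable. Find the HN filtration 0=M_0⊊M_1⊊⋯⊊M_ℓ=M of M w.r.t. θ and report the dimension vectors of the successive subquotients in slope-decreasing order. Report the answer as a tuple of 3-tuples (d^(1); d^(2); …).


Via rank(M_{q-1}∘⋯∘M_p): M ≅ I[1,1], I[1,2], I[1,3].
μ_θ-semistable layers: μ^(1)=29; μ^(2)=23; μ^(3)=-25

((0, 0, 1); (0, 2, 0); (3, 0, 0))


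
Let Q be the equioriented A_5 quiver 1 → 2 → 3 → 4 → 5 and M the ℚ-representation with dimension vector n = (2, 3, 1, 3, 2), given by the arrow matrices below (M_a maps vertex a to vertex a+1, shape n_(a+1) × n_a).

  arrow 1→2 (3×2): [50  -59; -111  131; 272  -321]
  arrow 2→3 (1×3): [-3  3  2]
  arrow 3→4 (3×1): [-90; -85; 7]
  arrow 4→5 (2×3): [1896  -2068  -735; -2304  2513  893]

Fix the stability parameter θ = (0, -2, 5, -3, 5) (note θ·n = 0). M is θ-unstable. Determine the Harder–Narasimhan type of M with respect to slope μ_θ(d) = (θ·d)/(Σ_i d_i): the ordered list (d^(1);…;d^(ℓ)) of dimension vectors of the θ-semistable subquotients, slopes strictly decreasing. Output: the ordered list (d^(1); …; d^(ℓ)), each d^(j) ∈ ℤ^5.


Via rank(M_{q-1}∘⋯∘M_p): M ≅ I[1,2], I[1,5], I[2,2], I[4,4], I[4,5].
μ_θ-semistable layers: μ^(1)=5; μ^(2)=1; μ^(3)=-1; μ^(4)=-2; μ^(5)=-3

((0, 0, 0, 0, 2); (0, 0, 1, 1, 0); (2, 2, 0, 0, 0); (0, 1, 0, 0, 0); (0, 0, 0, 2, 0))


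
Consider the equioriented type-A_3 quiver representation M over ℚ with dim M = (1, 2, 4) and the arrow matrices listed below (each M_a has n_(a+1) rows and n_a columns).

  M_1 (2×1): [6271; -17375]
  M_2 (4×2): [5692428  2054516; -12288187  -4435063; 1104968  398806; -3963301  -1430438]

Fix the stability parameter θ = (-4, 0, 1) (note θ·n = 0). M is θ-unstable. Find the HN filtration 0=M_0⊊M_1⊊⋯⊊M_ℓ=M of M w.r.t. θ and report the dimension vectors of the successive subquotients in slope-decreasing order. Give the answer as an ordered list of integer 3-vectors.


Via rank(M_{q-1}∘⋯∘M_p): M ≅ I[1,3], I[2,3], I[3,3]^2.
μ_θ-semistable layers: μ^(1)=1; μ^(2)=0; μ^(3)=-4

((0, 0, 4); (0, 2, 0); (1, 0, 0))


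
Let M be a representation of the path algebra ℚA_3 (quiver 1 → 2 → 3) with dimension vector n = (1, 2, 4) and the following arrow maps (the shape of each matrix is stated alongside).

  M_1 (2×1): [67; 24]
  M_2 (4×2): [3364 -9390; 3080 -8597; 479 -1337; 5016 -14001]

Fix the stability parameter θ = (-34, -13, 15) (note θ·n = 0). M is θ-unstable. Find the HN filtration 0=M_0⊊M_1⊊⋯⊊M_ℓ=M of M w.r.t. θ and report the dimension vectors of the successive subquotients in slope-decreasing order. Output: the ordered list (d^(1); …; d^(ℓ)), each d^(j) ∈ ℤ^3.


Interval decomposition of M: I[1,3], I[2,3], I[3,3]^2.
HN type (ℓ=3): μ^(1)=15; μ^(2)=-13; μ^(3)=-34

((0, 0, 4); (0, 2, 0); (1, 0, 0))


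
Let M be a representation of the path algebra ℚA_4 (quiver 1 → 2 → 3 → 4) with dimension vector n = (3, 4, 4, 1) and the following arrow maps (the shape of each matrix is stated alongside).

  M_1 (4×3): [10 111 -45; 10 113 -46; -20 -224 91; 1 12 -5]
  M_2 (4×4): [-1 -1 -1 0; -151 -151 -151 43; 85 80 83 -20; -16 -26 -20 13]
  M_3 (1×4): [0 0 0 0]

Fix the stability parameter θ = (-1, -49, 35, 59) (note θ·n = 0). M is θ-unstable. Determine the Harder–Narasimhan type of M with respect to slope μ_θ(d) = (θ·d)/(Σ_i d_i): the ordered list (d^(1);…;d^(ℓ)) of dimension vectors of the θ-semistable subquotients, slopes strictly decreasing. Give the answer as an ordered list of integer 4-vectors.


Interval decomposition of M: I[1,2], I[1,3]^2, I[2,3], I[3,3], I[4,4].
HN type (ℓ=4): μ^(1)=59; μ^(2)=35; μ^(3)=-25; μ^(4)=-49

((0, 0, 0, 1); (0, 0, 4, 0); (3, 3, 0, 0); (0, 1, 0, 0))


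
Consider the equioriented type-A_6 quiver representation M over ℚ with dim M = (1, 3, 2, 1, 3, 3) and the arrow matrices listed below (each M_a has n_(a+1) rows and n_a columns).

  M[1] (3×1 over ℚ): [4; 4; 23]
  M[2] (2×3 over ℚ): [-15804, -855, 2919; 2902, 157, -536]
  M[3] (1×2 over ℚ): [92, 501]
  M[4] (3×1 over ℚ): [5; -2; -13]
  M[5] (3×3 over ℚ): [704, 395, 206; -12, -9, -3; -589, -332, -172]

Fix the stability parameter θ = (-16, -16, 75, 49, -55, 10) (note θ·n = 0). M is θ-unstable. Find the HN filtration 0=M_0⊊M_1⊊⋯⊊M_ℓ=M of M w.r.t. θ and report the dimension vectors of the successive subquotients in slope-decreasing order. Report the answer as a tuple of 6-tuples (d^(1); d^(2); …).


Barcode: M ≅ I[1,3], I[2,2], I[2,6], I[5,6]^2. HN layers by μ_θ (5 steps, strictly decreasing):
  μ^(1)=75; μ^(2)=79/4; μ^(3)=10; μ^(4)=-16; μ^(5)=-55

((0, 0, 1, 0, 0, 0); (0, 0, 1, 1, 1, 1); (0, 0, 0, 0, 0, 2); (1, 3, 0, 0, 0, 0); (0, 0, 0, 0, 2, 0))


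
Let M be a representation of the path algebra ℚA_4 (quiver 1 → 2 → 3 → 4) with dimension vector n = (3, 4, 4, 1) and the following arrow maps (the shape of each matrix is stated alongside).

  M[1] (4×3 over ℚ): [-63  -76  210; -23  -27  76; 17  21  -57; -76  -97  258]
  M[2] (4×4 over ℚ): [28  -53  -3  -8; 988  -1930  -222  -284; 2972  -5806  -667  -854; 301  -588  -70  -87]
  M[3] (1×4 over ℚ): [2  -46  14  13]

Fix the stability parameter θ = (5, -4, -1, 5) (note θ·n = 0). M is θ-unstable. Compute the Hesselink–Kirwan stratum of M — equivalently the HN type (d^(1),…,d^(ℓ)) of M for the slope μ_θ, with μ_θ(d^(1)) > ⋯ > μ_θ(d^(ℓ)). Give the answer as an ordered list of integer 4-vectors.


Interval decomposition of M: I[1,2], I[1,3], I[1,4], I[2,3], I[3,3].
HN type (ℓ=5): μ^(1)=5; μ^(2)=1/2; μ^(3)=0; μ^(4)=-1; μ^(5)=-4

((0, 0, 0, 1); (1, 1, 0, 0); (2, 2, 2, 0); (0, 0, 2, 0); (0, 1, 0, 0))


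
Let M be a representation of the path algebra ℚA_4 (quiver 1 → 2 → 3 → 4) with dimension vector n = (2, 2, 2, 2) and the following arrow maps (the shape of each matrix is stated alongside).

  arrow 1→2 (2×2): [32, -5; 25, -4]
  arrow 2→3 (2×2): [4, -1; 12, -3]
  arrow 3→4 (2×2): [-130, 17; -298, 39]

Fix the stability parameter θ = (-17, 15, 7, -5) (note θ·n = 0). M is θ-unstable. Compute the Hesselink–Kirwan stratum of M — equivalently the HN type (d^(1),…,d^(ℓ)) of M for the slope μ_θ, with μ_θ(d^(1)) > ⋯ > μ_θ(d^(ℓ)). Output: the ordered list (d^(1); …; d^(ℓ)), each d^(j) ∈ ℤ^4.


Barcode: M ≅ I[1,2], I[1,4], I[3,4]. HN layers by μ_θ (4 steps, strictly decreasing):
  μ^(1)=15; μ^(2)=17/3; μ^(3)=1; μ^(4)=-17

((0, 1, 0, 0); (0, 1, 1, 1); (0, 0, 1, 1); (2, 0, 0, 0))


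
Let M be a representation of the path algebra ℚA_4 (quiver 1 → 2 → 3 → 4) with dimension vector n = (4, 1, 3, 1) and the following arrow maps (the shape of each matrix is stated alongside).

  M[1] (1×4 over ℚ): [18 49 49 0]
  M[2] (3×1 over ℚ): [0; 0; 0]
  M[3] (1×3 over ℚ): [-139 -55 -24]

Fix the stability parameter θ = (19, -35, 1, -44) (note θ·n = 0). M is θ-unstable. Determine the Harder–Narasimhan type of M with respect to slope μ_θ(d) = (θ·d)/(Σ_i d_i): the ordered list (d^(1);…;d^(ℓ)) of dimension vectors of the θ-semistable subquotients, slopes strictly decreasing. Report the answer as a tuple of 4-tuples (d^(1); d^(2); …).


Barcode: M ≅ I[1,1]^3, I[1,2], I[3,3]^2, I[3,4]. HN layers by μ_θ (4 steps, strictly decreasing):
  μ^(1)=19; μ^(2)=1; μ^(3)=-8; μ^(4)=-43/2

((3, 0, 0, 0); (0, 0, 2, 0); (1, 1, 0, 0); (0, 0, 1, 1))


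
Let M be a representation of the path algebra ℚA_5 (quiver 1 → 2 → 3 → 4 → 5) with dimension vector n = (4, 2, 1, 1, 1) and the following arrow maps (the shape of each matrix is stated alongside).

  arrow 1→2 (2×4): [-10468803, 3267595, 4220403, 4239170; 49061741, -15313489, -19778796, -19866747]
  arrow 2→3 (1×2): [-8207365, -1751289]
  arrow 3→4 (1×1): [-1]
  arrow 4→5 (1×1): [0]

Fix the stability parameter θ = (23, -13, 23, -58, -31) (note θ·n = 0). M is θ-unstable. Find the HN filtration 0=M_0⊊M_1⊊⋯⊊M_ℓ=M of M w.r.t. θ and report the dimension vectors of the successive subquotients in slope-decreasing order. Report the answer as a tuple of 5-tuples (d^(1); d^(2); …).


Via rank(M_{q-1}∘⋯∘M_p): M ≅ I[1,1]^2, I[1,2], I[1,4], I[5,5].
μ_θ-semistable layers: μ^(1)=23; μ^(2)=5; μ^(3)=-25/4; μ^(4)=-31

((2, 0, 0, 0, 0); (1, 1, 0, 0, 0); (1, 1, 1, 1, 0); (0, 0, 0, 0, 1))


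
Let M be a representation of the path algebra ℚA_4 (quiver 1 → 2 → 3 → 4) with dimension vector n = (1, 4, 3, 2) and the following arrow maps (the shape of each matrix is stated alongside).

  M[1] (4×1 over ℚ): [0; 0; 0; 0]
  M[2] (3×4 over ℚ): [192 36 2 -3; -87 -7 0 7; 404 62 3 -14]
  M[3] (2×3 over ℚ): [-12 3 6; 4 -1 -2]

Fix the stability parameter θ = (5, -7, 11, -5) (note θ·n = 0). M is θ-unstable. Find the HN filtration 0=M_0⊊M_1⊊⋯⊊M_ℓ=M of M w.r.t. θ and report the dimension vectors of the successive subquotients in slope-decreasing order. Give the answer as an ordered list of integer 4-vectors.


Barcode: M ≅ I[1,1], I[2,2], I[2,3]^2, I[2,4], I[4,4]. HN layers by μ_θ (5 steps, strictly decreasing):
  μ^(1)=11; μ^(2)=5; μ^(3)=3; μ^(4)=-5; μ^(5)=-7

((0, 0, 2, 0); (1, 0, 0, 0); (0, 0, 1, 1); (0, 0, 0, 1); (0, 4, 0, 0))


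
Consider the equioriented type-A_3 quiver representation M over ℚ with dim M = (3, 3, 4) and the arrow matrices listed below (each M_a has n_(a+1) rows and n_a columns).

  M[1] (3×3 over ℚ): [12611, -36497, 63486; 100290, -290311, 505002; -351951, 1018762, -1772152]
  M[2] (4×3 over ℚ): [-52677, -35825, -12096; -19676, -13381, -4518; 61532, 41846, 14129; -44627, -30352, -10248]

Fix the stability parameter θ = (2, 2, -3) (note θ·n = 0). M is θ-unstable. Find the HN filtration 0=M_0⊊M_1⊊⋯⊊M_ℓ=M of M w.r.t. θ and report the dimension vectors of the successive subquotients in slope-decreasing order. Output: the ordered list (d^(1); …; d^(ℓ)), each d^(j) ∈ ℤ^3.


Interval decomposition of M: I[1,3]^3, I[3,3].
HN type (ℓ=2): μ^(1)=1/3; μ^(2)=-3

((3, 3, 3); (0, 0, 1))


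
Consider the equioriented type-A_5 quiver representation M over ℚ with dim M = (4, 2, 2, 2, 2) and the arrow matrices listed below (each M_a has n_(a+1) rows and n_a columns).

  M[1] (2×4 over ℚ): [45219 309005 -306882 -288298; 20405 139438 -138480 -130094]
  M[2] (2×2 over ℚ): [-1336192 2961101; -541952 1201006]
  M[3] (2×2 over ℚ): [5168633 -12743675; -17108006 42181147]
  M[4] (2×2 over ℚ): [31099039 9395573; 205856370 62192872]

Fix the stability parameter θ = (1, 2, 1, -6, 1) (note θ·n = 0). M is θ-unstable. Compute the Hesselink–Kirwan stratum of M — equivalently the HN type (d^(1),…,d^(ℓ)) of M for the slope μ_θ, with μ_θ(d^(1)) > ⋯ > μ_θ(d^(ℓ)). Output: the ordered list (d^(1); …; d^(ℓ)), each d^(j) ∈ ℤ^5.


Interval decomposition of M: I[1,1]^2, I[1,2], I[1,5], I[3,5].
HN type (ℓ=4): μ^(1)=2; μ^(2)=1; μ^(3)=-1/2; μ^(4)=-5/2

((0, 1, 0, 0, 0); (3, 0, 0, 0, 2); (1, 1, 1, 1, 0); (0, 0, 1, 1, 0))
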